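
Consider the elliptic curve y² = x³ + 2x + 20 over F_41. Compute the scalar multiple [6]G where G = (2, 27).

(11, 26)

Double-and-add on 6 = (110)₂. Start with G = (2, 27) for the leading 1-bit.
double: tangent at (2, 27): λ = (3·2² + 2)/(2·27) ≡ 14/13. 13⁻¹ ≡ 19 (mod 41), so λ ≡ 14·19 ≡ 20.
  x = λ² - 2 - 2 = 400 - 4 ≡ 27; y = λ·(2 - 27) - 27 ≡ 6. → (27, 6)
add G: (27, 6) + (2, 27). λ = (27 - 6)/(2 - 27) ≡ 21/16 mod 41. 16⁻¹ ≡ 18 (mod 41), so λ ≡ 9.
  x = λ² - 27 - 2 = 81 - 29 ≡ 11; y = λ·(27 - 11) - 6 ≡ 15. → (11, 15)
double: tangent at (11, 15): λ = (3·11² + 2)/(2·15) ≡ 37/30. 30⁻¹ ≡ 26 (mod 41) since 30·26 = 780 ≡ 1, so λ ≡ 37·26 ≡ 19.
  x = λ² - 11 - 11 = 361 - 22 ≡ 11; y = λ·(11 - 11) - 15 ≡ 26. → (11, 26)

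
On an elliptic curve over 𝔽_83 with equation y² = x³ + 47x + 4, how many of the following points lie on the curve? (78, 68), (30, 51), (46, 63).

(78, 68): 68² ≡ 59, rhs ≡ 59 → on.
(30, 51): 51² ≡ 28, rhs ≡ 28 → on.
(46, 63): 63² ≡ 68, rhs ≡ 68 → on.

3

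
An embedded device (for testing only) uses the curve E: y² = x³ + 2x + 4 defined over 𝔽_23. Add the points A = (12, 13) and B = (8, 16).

(12, 13) + (8, 16). λ = (16 - 13)/(8 - 12) ≡ 3/19 mod 23. 19⁻¹ ≡ 17 (mod 23) since 19·17 = 323 ≡ 1, so λ ≡ 5.
  x = λ² - 12 - 8 = 25 - 20 ≡ 5; y = λ·(12 - 5) - 13 ≡ 22. → (5, 22)

(5, 22)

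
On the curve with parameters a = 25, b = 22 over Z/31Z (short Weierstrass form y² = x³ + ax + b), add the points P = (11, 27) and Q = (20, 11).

(20, 20)

(11, 27) + (20, 11). λ = (11 - 27)/(20 - 11) ≡ 15/9 mod 31. 9⁻¹ ≡ 7 (mod 31) since 9·7 = 63 ≡ 1, so λ ≡ 12.
  x = λ² - 11 - 20 = 144 - 31 ≡ 20; y = λ·(11 - 20) - 27 ≡ 20. → (20, 20)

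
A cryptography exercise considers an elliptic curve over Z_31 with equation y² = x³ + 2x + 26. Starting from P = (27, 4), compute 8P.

(3, 20)

Repeated addition: build up to 8P.
2P: tangent at (27, 4): λ = (3·27² + 2)/(2·4) ≡ 19/8. 8⁻¹ ≡ 4 (mod 31), so λ ≡ 19·4 ≡ 14.
  x = λ² - 27 - 27 = 196 - 54 ≡ 18; y = λ·(27 - 18) - 4 ≡ 29. → (18, 29)
3P: (18, 29) + (27, 4). λ = (4 - 29)/(27 - 18) ≡ 6/9 mod 31. 9⁻¹ ≡ 7 (mod 31), so λ ≡ 11.
  x = λ² - 18 - 27 = 121 - 45 ≡ 14; y = λ·(18 - 14) - 29 ≡ 15. → (14, 15)
4P: (14, 15) + (27, 4). λ = (4 - 15)/(27 - 14) ≡ 20/13 mod 31. 13⁻¹ ≡ 12 (mod 31) since 13·12 = 156 ≡ 1, so λ ≡ 23.
  x = λ² - 14 - 27 = 529 - 41 ≡ 23; y = λ·(14 - 23) - 15 ≡ 26. → (23, 26)
5P: (23, 26) + (27, 4). λ = (4 - 26)/(27 - 23) ≡ 9/4 mod 31. 4⁻¹ ≡ 8 (mod 31) since 4·8 = 32 ≡ 1, so λ ≡ 10.
  x = λ² - 23 - 27 = 100 - 50 ≡ 19; y = λ·(23 - 19) - 26 ≡ 14. → (19, 14)
6P: (19, 14) + (27, 4). λ = (4 - 14)/(27 - 19) ≡ 21/8 mod 31. 8⁻¹ ≡ 4 (mod 31) since 8·4 = 32 ≡ 1, so λ ≡ 22.
  x = λ² - 19 - 27 = 484 - 46 ≡ 4; y = λ·(19 - 4) - 14 ≡ 6. → (4, 6)
7P: (4, 6) + (27, 4). λ = (4 - 6)/(27 - 4) ≡ 29/23 mod 31. 23⁻¹ ≡ 27 (mod 31) since 23·27 = 621 ≡ 1, so λ ≡ 8.
  x = λ² - 4 - 27 = 64 - 31 ≡ 2; y = λ·(4 - 2) - 6 ≡ 10. → (2, 10)
8P: (2, 10) + (27, 4). λ = (4 - 10)/(27 - 2) ≡ 25/25 mod 31. 25⁻¹ ≡ 5 (mod 31) since 25·5 = 125 ≡ 1, so λ ≡ 1.
  x = λ² - 2 - 27 = 1 - 29 ≡ 3; y = λ·(2 - 3) - 10 ≡ 20. → (3, 20)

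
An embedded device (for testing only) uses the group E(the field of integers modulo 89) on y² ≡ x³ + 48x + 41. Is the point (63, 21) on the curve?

yes

y² = 21² ≡ 85; x³ + 48x + 41 = 253112 ≡ 85 (mod 89). 85 = 85.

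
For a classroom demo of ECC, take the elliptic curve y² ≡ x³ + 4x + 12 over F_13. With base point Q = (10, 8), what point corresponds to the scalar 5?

Repeated addition: build up to 5Q.
2Q: tangent at (10, 8): λ = (3·10² + 4)/(2·8) ≡ 5/3. 3⁻¹ ≡ 9 (mod 13), so λ ≡ 5·9 ≡ 6.
  x = λ² - 10 - 10 = 36 - 20 ≡ 3; y = λ·(10 - 3) - 8 ≡ 8. → (3, 8)
3Q: (3, 8) + (10, 8). λ = (8 - 8)/(10 - 3) ≡ 0/7 mod 13. 7⁻¹ ≡ 2 (mod 13), so λ ≡ 0.
  x = λ² - 3 - 10 = 0 - 13 ≡ 0; y = λ·(3 - 0) - 8 ≡ 5. → (0, 5)
4Q: (0, 5) + (10, 8). λ = (8 - 5)/(10 - 0) ≡ 3/10 mod 13. 10⁻¹ ≡ 4 (mod 13), so λ ≡ 12.
  x = λ² - 0 - 10 = 144 - 10 ≡ 4; y = λ·(0 - 4) - 5 ≡ 12. → (4, 12)
5Q: (4, 12) + (10, 8). λ = (8 - 12)/(10 - 4) ≡ 9/6 mod 13. 6⁻¹ ≡ 11 (mod 13), so λ ≡ 8.
  x = λ² - 4 - 10 = 64 - 14 ≡ 11; y = λ·(4 - 11) - 12 ≡ 10. → (11, 10)

(11, 10)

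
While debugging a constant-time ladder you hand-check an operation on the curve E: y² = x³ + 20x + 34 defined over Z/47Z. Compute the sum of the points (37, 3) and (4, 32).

(37, 3) + (4, 32). λ = (32 - 3)/(4 - 37) ≡ 29/14 mod 47. 14⁻¹ ≡ 37 (mod 47) since 14·37 = 518 ≡ 1, so λ ≡ 39.
  x = λ² - 37 - 4 = 1521 - 41 ≡ 23; y = λ·(37 - 23) - 3 ≡ 26. → (23, 26)

(23, 26)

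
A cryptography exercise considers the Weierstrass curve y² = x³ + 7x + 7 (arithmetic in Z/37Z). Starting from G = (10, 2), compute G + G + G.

(15, 3)

Repeated addition: build up to 3G.
2G: tangent at (10, 2): λ = (3·10² + 7)/(2·2) ≡ 11/4. 4⁻¹ ≡ 28 (mod 37), so λ ≡ 11·28 ≡ 12.
  x = λ² - 10 - 10 = 144 - 20 ≡ 13; y = λ·(10 - 13) - 2 ≡ 36. → (13, 36)
3G: (13, 36) + (10, 2). λ = (2 - 36)/(10 - 13) ≡ 3/34 mod 37. 34⁻¹ ≡ 12 (mod 37) since 34·12 = 408 ≡ 1, so λ ≡ 36.
  x = λ² - 13 - 10 = 1296 - 23 ≡ 15; y = λ·(13 - 15) - 36 ≡ 3. → (15, 3)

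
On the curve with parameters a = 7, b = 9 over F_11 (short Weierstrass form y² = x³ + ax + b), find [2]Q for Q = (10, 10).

(5, 9)

tangent at (10, 10): λ = (3·10² + 7)/(2·10) ≡ 10/9. 9⁻¹ ≡ 5 (mod 11), so λ ≡ 10·5 ≡ 6.
  x = λ² - 10 - 10 = 36 - 20 ≡ 5; y = λ·(10 - 5) - 10 ≡ 9. → (5, 9)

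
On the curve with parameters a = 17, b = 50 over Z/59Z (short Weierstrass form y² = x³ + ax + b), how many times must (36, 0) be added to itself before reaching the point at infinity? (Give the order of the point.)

2P: (36, 0) + (36, 0): same x and y₁ ≡ -y₂, so the sum is the point at infinity.
2P = the point at infinity, so the order is 2.

2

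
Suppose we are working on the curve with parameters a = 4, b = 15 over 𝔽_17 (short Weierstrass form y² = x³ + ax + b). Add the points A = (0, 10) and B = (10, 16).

(0, 10) + (10, 16). λ = (16 - 10)/(10 - 0) ≡ 6/10 mod 17. 10⁻¹ ≡ 12 (mod 17), so λ ≡ 4.
  x = λ² - 0 - 10 = 16 - 10 ≡ 6; y = λ·(0 - 6) - 10 ≡ 0. → (6, 0)

(6, 0)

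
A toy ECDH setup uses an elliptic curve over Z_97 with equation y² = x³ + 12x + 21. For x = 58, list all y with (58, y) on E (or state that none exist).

none

x³ + 12x + 21 = 195829 ≡ 83 (mod 97).
83 is a non-residue mod 97; no y exists.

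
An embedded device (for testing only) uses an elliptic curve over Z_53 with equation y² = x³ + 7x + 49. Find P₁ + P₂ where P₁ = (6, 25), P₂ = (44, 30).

(9, 29)

(6, 25) + (44, 30). λ = (30 - 25)/(44 - 6) ≡ 5/38 mod 53. 38⁻¹ ≡ 7 (mod 53), so λ ≡ 35.
  x = λ² - 6 - 44 = 1225 - 50 ≡ 9; y = λ·(6 - 9) - 25 ≡ 29. → (9, 29)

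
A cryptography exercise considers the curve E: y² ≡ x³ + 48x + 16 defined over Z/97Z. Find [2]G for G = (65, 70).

(42, 13)

tangent at (65, 70): λ = (3·65² + 48)/(2·70) ≡ 16/43. 43⁻¹ ≡ 88 (mod 97), so λ ≡ 16·88 ≡ 50.
  x = λ² - 65 - 65 = 2500 - 130 ≡ 42; y = λ·(65 - 42) - 70 ≡ 13. → (42, 13)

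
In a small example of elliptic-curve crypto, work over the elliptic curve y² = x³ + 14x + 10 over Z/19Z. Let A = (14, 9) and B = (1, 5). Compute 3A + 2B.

(4, 15)

First 3A:
Repeated addition: build up to 3A.
2A: tangent at (14, 9): λ = (3·14² + 14)/(2·9) ≡ 13/18. 18⁻¹ ≡ 18 (mod 19), so λ ≡ 13·18 ≡ 6.
  x = λ² - 14 - 14 = 36 - 28 ≡ 8; y = λ·(14 - 8) - 9 ≡ 8. → (8, 8)
3A: (8, 8) + (14, 9). λ = (9 - 8)/(14 - 8) ≡ 1/6 mod 19. 6⁻¹ ≡ 16 (mod 19), so λ ≡ 16.
  x = λ² - 8 - 14 = 256 - 22 ≡ 6; y = λ·(8 - 6) - 8 ≡ 5. → (6, 5)
3A = (6, 5).
Next 2B:
Repeated addition: build up to 2B.
2B: tangent at (1, 5): λ = (3·1² + 14)/(2·5) ≡ 17/10. 10⁻¹ ≡ 2 (mod 19), so λ ≡ 17·2 ≡ 15.
  x = λ² - 1 - 1 = 225 - 2 ≡ 14; y = λ·(1 - 14) - 5 ≡ 9. → (14, 9)
2B = (14, 9).
Finally 3A + 2B:
(6, 5) + (14, 9). λ = (9 - 5)/(14 - 6) ≡ 4/8 mod 19. 8⁻¹ ≡ 12 (mod 19) since 8·12 = 96 ≡ 1, so λ ≡ 10.
  x = λ² - 6 - 14 = 100 - 20 ≡ 4; y = λ·(6 - 4) - 5 ≡ 15. → (4, 15)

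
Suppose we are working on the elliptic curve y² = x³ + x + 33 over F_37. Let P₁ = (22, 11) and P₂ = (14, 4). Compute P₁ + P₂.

(22, 11) + (14, 4). λ = (4 - 11)/(14 - 22) ≡ 30/29 mod 37. 29⁻¹ ≡ 23 (mod 37) since 29·23 = 667 ≡ 1, so λ ≡ 24.
  x = λ² - 22 - 14 = 576 - 36 ≡ 22; y = λ·(22 - 22) - 11 ≡ 26. → (22, 26)

(22, 26)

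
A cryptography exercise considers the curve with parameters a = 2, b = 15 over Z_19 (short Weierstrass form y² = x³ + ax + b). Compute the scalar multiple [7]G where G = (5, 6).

Repeated addition: build up to 7G.
2G: tangent at (5, 6): λ = (3·5² + 2)/(2·6) ≡ 1/12. 12⁻¹ ≡ 8 (mod 19) since 12·8 = 96 ≡ 1, so λ ≡ 1·8 ≡ 8.
  x = λ² - 5 - 5 = 64 - 10 ≡ 16; y = λ·(5 - 16) - 6 ≡ 1. → (16, 1)
3G: (16, 1) + (5, 6). λ = (6 - 1)/(5 - 16) ≡ 5/8 mod 19. 8⁻¹ ≡ 12 (mod 19) since 8·12 = 96 ≡ 1, so λ ≡ 3.
  x = λ² - 16 - 5 = 9 - 21 ≡ 7; y = λ·(16 - 7) - 1 ≡ 7. → (7, 7)
4G: (7, 7) + (5, 6). λ = (6 - 7)/(5 - 7) ≡ 18/17 mod 19. 17⁻¹ ≡ 9 (mod 19), so λ ≡ 10.
  x = λ² - 7 - 5 = 100 - 12 ≡ 12; y = λ·(7 - 12) - 7 ≡ 0. → (12, 0)
5G: (12, 0) + (5, 6). λ = (6 - 0)/(5 - 12) ≡ 6/12 mod 19. 12⁻¹ ≡ 8 (mod 19), so λ ≡ 10.
  x = λ² - 12 - 5 = 100 - 17 ≡ 7; y = λ·(12 - 7) - 0 ≡ 12. → (7, 12)
6G: (7, 12) + (5, 6). λ = (6 - 12)/(5 - 7) ≡ 13/17 mod 19. 17⁻¹ ≡ 9 (mod 19), so λ ≡ 3.
  x = λ² - 7 - 5 = 9 - 12 ≡ 16; y = λ·(7 - 16) - 12 ≡ 18. → (16, 18)
7G: (16, 18) + (5, 6). λ = (6 - 18)/(5 - 16) ≡ 7/8 mod 19. 8⁻¹ ≡ 12 (mod 19) since 8·12 = 96 ≡ 1, so λ ≡ 8.
  x = λ² - 16 - 5 = 64 - 21 ≡ 5; y = λ·(16 - 5) - 18 ≡ 13. → (5, 13)

(5, 13)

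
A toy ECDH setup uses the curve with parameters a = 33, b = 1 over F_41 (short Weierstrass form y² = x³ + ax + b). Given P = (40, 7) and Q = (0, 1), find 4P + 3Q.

First 4P:
Double-and-add on 4 = (100)₂. Start with P = (40, 7) for the leading 1-bit.
double: tangent at (40, 7): λ = (3·40² + 33)/(2·7) ≡ 36/14. 14⁻¹ ≡ 3 (mod 41) since 14·3 = 42 ≡ 1, so λ ≡ 36·3 ≡ 26.
  x = λ² - 40 - 40 = 676 - 80 ≡ 22; y = λ·(40 - 22) - 7 ≡ 10. → (22, 10)
double: tangent at (22, 10): λ = (3·22² + 33)/(2·10) ≡ 9/20. 20⁻¹ ≡ 39 (mod 41), so λ ≡ 9·39 ≡ 23.
  x = λ² - 22 - 22 = 529 - 44 ≡ 34; y = λ·(22 - 34) - 10 ≡ 1. → (34, 1)
4P = (34, 1).
Next 3Q:
Repeated addition: build up to 3Q.
2Q: tangent at (0, 1): λ = (3·0² + 33)/(2·1) ≡ 33/2. 2⁻¹ ≡ 21 (mod 41), so λ ≡ 33·21 ≡ 37.
  x = λ² - 0 - 0 = 1369 - 0 ≡ 16; y = λ·(0 - 16) - 1 ≡ 22. → (16, 22)
3Q: (16, 22) + (0, 1). λ = (1 - 22)/(0 - 16) ≡ 20/25 mod 41. 25⁻¹ ≡ 23 (mod 41) since 25·23 = 575 ≡ 1, so λ ≡ 9.
  x = λ² - 16 - 0 = 81 - 16 ≡ 24; y = λ·(16 - 24) - 22 ≡ 29. → (24, 29)
3Q = (24, 29).
Finally 4P + 3Q:
(34, 1) + (24, 29). λ = (29 - 1)/(24 - 34) ≡ 28/31 mod 41. 31⁻¹ ≡ 4 (mod 41) since 31·4 = 124 ≡ 1, so λ ≡ 30.
  x = λ² - 34 - 24 = 900 - 58 ≡ 22; y = λ·(34 - 22) - 1 ≡ 31. → (22, 31)

(22, 31)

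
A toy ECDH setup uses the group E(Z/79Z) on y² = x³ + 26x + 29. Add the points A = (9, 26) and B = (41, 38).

(60, 24)

(9, 26) + (41, 38). λ = (38 - 26)/(41 - 9) ≡ 12/32 mod 79. 32⁻¹ ≡ 42 (mod 79), so λ ≡ 30.
  x = λ² - 9 - 41 = 900 - 50 ≡ 60; y = λ·(9 - 60) - 26 ≡ 24. → (60, 24)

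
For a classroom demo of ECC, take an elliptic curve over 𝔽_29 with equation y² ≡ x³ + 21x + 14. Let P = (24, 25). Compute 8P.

Repeated addition: build up to 8P.
2P: tangent at (24, 25): λ = (3·24² + 21)/(2·25) ≡ 9/21. 21⁻¹ ≡ 18 (mod 29), so λ ≡ 9·18 ≡ 17.
  x = λ² - 24 - 24 = 289 - 48 ≡ 9; y = λ·(24 - 9) - 25 ≡ 27. → (9, 27)
3P: (9, 27) + (24, 25). λ = (25 - 27)/(24 - 9) ≡ 27/15 mod 29. 15⁻¹ ≡ 2 (mod 29), so λ ≡ 25.
  x = λ² - 9 - 24 = 625 - 33 ≡ 12; y = λ·(9 - 12) - 27 ≡ 14. → (12, 14)
4P: (12, 14) + (24, 25). λ = (25 - 14)/(24 - 12) ≡ 11/12 mod 29. 12⁻¹ ≡ 17 (mod 29) since 12·17 = 204 ≡ 1, so λ ≡ 13.
  x = λ² - 12 - 24 = 169 - 36 ≡ 17; y = λ·(12 - 17) - 14 ≡ 8. → (17, 8)
5P: (17, 8) + (24, 25). λ = (25 - 8)/(24 - 17) ≡ 17/7 mod 29. 7⁻¹ ≡ 25 (mod 29) since 7·25 = 175 ≡ 1, so λ ≡ 19.
  x = λ² - 17 - 24 = 361 - 41 ≡ 1; y = λ·(17 - 1) - 8 ≡ 6. → (1, 6)
6P: (1, 6) + (24, 25). λ = (25 - 6)/(24 - 1) ≡ 19/23 mod 29. 23⁻¹ ≡ 24 (mod 29), so λ ≡ 21.
  x = λ² - 1 - 24 = 441 - 25 ≡ 10; y = λ·(1 - 10) - 6 ≡ 8. → (10, 8)
7P: (10, 8) + (24, 25). λ = (25 - 8)/(24 - 10) ≡ 17/14 mod 29. 14⁻¹ ≡ 27 (mod 29), so λ ≡ 24.
  x = λ² - 10 - 24 = 576 - 34 ≡ 20; y = λ·(10 - 20) - 8 ≡ 13. → (20, 13)
8P: (20, 13) + (24, 25). λ = (25 - 13)/(24 - 20) ≡ 12/4 mod 29. 4⁻¹ ≡ 22 (mod 29), so λ ≡ 3.
  x = λ² - 20 - 24 = 9 - 44 ≡ 23; y = λ·(20 - 23) - 13 ≡ 7. → (23, 7)

(23, 7)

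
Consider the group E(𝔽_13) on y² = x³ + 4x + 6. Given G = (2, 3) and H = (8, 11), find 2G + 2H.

First 2G:
Repeated addition: build up to 2G.
2G: tangent at (2, 3): λ = (3·2² + 4)/(2·3) ≡ 3/6. 6⁻¹ ≡ 11 (mod 13), so λ ≡ 3·11 ≡ 7.
  x = λ² - 2 - 2 = 49 - 4 ≡ 6; y = λ·(2 - 6) - 3 ≡ 8. → (6, 8)
2G = (6, 8).
Next 2H:
Repeated addition: build up to 2H.
2H: tangent at (8, 11): λ = (3·8² + 4)/(2·11) ≡ 1/9. 9⁻¹ ≡ 3 (mod 13) since 9·3 = 27 ≡ 1, so λ ≡ 1·3 ≡ 3.
  x = λ² - 8 - 8 = 9 - 16 ≡ 6; y = λ·(8 - 6) - 11 ≡ 8. → (6, 8)
2H = (6, 8).
Finally 2G + 2H:
tangent at (6, 8): λ = (3·6² + 4)/(2·8) ≡ 8/3. 3⁻¹ ≡ 9 (mod 13), so λ ≡ 8·9 ≡ 7.
  x = λ² - 6 - 6 = 49 - 12 ≡ 11; y = λ·(6 - 11) - 8 ≡ 9. → (11, 9)

(11, 9)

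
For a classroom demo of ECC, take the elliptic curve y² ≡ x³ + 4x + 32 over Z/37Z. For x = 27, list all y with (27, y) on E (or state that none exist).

x³ + 4x + 32 = 19823 ≡ 28 (mod 37).
Square roots of 28 mod 37: 18 and 19 (since 18² = 324 ≡ 28).

18, 19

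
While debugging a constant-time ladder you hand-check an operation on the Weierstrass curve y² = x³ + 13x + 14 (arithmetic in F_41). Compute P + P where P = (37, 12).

(3, 30)

tangent at (37, 12): λ = (3·37² + 13)/(2·12) ≡ 20/24. 24⁻¹ ≡ 12 (mod 41) since 24·12 = 288 ≡ 1, so λ ≡ 20·12 ≡ 35.
  x = λ² - 37 - 37 = 1225 - 74 ≡ 3; y = λ·(37 - 3) - 12 ≡ 30. → (3, 30)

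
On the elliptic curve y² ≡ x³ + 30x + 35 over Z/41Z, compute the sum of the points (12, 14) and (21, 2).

(28, 21)

(12, 14) + (21, 2). λ = (2 - 14)/(21 - 12) ≡ 29/9 mod 41. 9⁻¹ ≡ 32 (mod 41) since 9·32 = 288 ≡ 1, so λ ≡ 26.
  x = λ² - 12 - 21 = 676 - 33 ≡ 28; y = λ·(12 - 28) - 14 ≡ 21. → (28, 21)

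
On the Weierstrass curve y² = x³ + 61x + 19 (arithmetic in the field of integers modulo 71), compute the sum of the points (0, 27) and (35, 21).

(0, 27) + (35, 21). λ = (21 - 27)/(35 - 0) ≡ 65/35 mod 71. 35⁻¹ ≡ 69 (mod 71), so λ ≡ 12.
  x = λ² - 0 - 35 = 144 - 35 ≡ 38; y = λ·(0 - 38) - 27 ≡ 14. → (38, 14)

(38, 14)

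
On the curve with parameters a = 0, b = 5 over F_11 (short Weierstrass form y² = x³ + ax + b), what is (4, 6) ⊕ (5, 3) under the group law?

(4, 6) + (5, 3). λ = (3 - 6)/(5 - 4) ≡ 8/1 mod 11. 1⁻¹ ≡ 1 (mod 11), so λ ≡ 8.
  x = λ² - 4 - 5 = 64 - 9 ≡ 0; y = λ·(4 - 0) - 6 ≡ 4. → (0, 4)

(0, 4)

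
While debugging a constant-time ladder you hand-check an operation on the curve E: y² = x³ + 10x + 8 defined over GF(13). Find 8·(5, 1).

(12, 6)

Write P = (5, 1).
Repeated addition: build up to 8P.
2P: tangent at (5, 1): λ = (3·5² + 10)/(2·1) ≡ 7/2. 2⁻¹ ≡ 7 (mod 13) since 2·7 = 14 ≡ 1, so λ ≡ 7·7 ≡ 10.
  x = λ² - 5 - 5 = 100 - 10 ≡ 12; y = λ·(5 - 12) - 1 ≡ 7. → (12, 7)
3P: (12, 7) + (5, 1). λ = (1 - 7)/(5 - 12) ≡ 7/6 mod 13. 6⁻¹ ≡ 11 (mod 13), so λ ≡ 12.
  x = λ² - 12 - 5 = 144 - 17 ≡ 10; y = λ·(12 - 10) - 7 ≡ 4. → (10, 4)
4P: (10, 4) + (5, 1). λ = (1 - 4)/(5 - 10) ≡ 10/8 mod 13. 8⁻¹ ≡ 5 (mod 13) since 8·5 = 40 ≡ 1, so λ ≡ 11.
  x = λ² - 10 - 5 = 121 - 15 ≡ 2; y = λ·(10 - 2) - 4 ≡ 6. → (2, 6)
5P: (2, 6) + (5, 1). λ = (1 - 6)/(5 - 2) ≡ 8/3 mod 13. 3⁻¹ ≡ 9 (mod 13), so λ ≡ 7.
  x = λ² - 2 - 5 = 49 - 7 ≡ 3; y = λ·(2 - 3) - 6 ≡ 0. → (3, 0)
6P: (3, 0) + (5, 1). λ = (1 - 0)/(5 - 3) ≡ 1/2 mod 13. 2⁻¹ ≡ 7 (mod 13) since 2·7 = 14 ≡ 1, so λ ≡ 7.
  x = λ² - 3 - 5 = 49 - 8 ≡ 2; y = λ·(3 - 2) - 0 ≡ 7. → (2, 7)
7P: (2, 7) + (5, 1). λ = (1 - 7)/(5 - 2) ≡ 7/3 mod 13. 3⁻¹ ≡ 9 (mod 13) since 3·9 = 27 ≡ 1, so λ ≡ 11.
  x = λ² - 2 - 5 = 121 - 7 ≡ 10; y = λ·(2 - 10) - 7 ≡ 9. → (10, 9)
8P: (10, 9) + (5, 1). λ = (1 - 9)/(5 - 10) ≡ 5/8 mod 13. 8⁻¹ ≡ 5 (mod 13), so λ ≡ 12.
  x = λ² - 10 - 5 = 144 - 15 ≡ 12; y = λ·(10 - 12) - 9 ≡ 6. → (12, 6)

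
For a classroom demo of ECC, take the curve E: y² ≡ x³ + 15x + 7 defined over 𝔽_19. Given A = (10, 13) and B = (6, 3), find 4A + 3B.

First 4A:
Double-and-add on 4 = (100)₂. Start with A = (10, 13) for the leading 1-bit.
double: tangent at (10, 13): λ = (3·10² + 15)/(2·13) ≡ 11/7. 7⁻¹ ≡ 11 (mod 19), so λ ≡ 11·11 ≡ 7.
  x = λ² - 10 - 10 = 49 - 20 ≡ 10; y = λ·(10 - 10) - 13 ≡ 6. → (10, 6)
double: tangent at (10, 6): λ = (3·10² + 15)/(2·6) ≡ 11/12. 12⁻¹ ≡ 8 (mod 19), so λ ≡ 11·8 ≡ 12.
  x = λ² - 10 - 10 = 144 - 20 ≡ 10; y = λ·(10 - 10) - 6 ≡ 13. → (10, 13)
4A = (10, 13).
Next 3B:
Repeated addition: build up to 3B.
2B: tangent at (6, 3): λ = (3·6² + 15)/(2·3) ≡ 9/6. 6⁻¹ ≡ 16 (mod 19), so λ ≡ 9·16 ≡ 11.
  x = λ² - 6 - 6 = 121 - 12 ≡ 14; y = λ·(6 - 14) - 3 ≡ 4. → (14, 4)
3B: (14, 4) + (6, 3). λ = (3 - 4)/(6 - 14) ≡ 18/11 mod 19. 11⁻¹ ≡ 7 (mod 19), so λ ≡ 12.
  x = λ² - 14 - 6 = 144 - 20 ≡ 10; y = λ·(14 - 10) - 4 ≡ 6. → (10, 6)
3B = (10, 6).
Finally 4A + 3B:
(10, 13) + (10, 6): same x and y₁ ≡ -y₂, so the sum is ∞.

O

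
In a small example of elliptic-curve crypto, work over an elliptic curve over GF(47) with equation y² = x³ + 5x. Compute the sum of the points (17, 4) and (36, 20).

(17, 4) + (36, 20). λ = (20 - 4)/(36 - 17) ≡ 16/19 mod 47. 19⁻¹ ≡ 5 (mod 47), so λ ≡ 33.
  x = λ² - 17 - 36 = 1089 - 53 ≡ 2; y = λ·(17 - 2) - 4 ≡ 21. → (2, 21)

(2, 21)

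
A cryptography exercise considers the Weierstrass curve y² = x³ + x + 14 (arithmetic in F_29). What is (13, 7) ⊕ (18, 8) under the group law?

(5, 12)

(13, 7) + (18, 8). λ = (8 - 7)/(18 - 13) ≡ 1/5 mod 29. 5⁻¹ ≡ 6 (mod 29), so λ ≡ 6.
  x = λ² - 13 - 18 = 36 - 31 ≡ 5; y = λ·(13 - 5) - 7 ≡ 12. → (5, 12)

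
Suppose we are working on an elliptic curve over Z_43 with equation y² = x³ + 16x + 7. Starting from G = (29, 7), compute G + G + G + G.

Double-and-add on 4 = (100)₂. Start with G = (29, 7) for the leading 1-bit.
double: tangent at (29, 7): λ = (3·29² + 16)/(2·7) ≡ 2/14. 14⁻¹ ≡ 40 (mod 43), so λ ≡ 2·40 ≡ 37.
  x = λ² - 29 - 29 = 1369 - 58 ≡ 21; y = λ·(29 - 21) - 7 ≡ 31. → (21, 31)
double: tangent at (21, 31): λ = (3·21² + 16)/(2·31) ≡ 6/19. 19⁻¹ ≡ 34 (mod 43), so λ ≡ 6·34 ≡ 32.
  x = λ² - 21 - 21 = 1024 - 42 ≡ 36; y = λ·(21 - 36) - 31 ≡ 5. → (36, 5)

(36, 5)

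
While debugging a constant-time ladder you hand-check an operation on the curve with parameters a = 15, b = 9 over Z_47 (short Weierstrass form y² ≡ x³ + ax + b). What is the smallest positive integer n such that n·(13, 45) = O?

2P: tangent at (13, 45): λ = (3·13² + 15)/(2·45) ≡ 5/43. 43⁻¹ ≡ 35 (mod 47), so λ ≡ 5·35 ≡ 34.
  x = λ² - 13 - 13 = 1156 - 26 ≡ 2; y = λ·(13 - 2) - 45 ≡ 0. → (2, 0)
3P: (2, 0) + (13, 45). λ = (45 - 0)/(13 - 2) ≡ 45/11 mod 47. 11⁻¹ ≡ 30 (mod 47) since 11·30 = 330 ≡ 1, so λ ≡ 34.
  x = λ² - 2 - 13 = 1156 - 15 ≡ 13; y = λ·(2 - 13) - 0 ≡ 2. → (13, 2)
4P: (13, 2) + (13, 45): same x and y₁ ≡ -y₂, so the sum is O.
4P = O, so the order is 4.

4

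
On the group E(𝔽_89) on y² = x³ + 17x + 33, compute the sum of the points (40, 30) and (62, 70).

(44, 76)

(40, 30) + (62, 70). λ = (70 - 30)/(62 - 40) ≡ 40/22 mod 89. 22⁻¹ ≡ 85 (mod 89), so λ ≡ 18.
  x = λ² - 40 - 62 = 324 - 102 ≡ 44; y = λ·(40 - 44) - 30 ≡ 76. → (44, 76)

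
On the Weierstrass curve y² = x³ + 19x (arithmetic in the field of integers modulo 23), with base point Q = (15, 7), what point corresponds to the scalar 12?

Repeated addition: build up to 12Q.
2Q: tangent at (15, 7): λ = (3·15² + 19)/(2·7) ≡ 4/14. 14⁻¹ ≡ 5 (mod 23), so λ ≡ 4·5 ≡ 20.
  x = λ² - 15 - 15 = 400 - 30 ≡ 2; y = λ·(15 - 2) - 7 ≡ 0. → (2, 0)
3Q: (2, 0) + (15, 7). λ = (7 - 0)/(15 - 2) ≡ 7/13 mod 23. 13⁻¹ ≡ 16 (mod 23), so λ ≡ 20.
  x = λ² - 2 - 15 = 400 - 17 ≡ 15; y = λ·(2 - 15) - 0 ≡ 16. → (15, 16)
4Q: (15, 16) + (15, 7): same x and y₁ ≡ -y₂, so the sum is O.
5Q: O + (15, 7) = (15, 7) (identity).
6Q: tangent at (15, 7): λ = (3·15² + 19)/(2·7) ≡ 4/14. 14⁻¹ ≡ 5 (mod 23), so λ ≡ 4·5 ≡ 20.
  x = λ² - 15 - 15 = 400 - 30 ≡ 2; y = λ·(15 - 2) - 7 ≡ 0. → (2, 0)
7Q: (2, 0) + (15, 7). λ = (7 - 0)/(15 - 2) ≡ 7/13 mod 23. 13⁻¹ ≡ 16 (mod 23) since 13·16 = 208 ≡ 1, so λ ≡ 20.
  x = λ² - 2 - 15 = 400 - 17 ≡ 15; y = λ·(2 - 15) - 0 ≡ 16. → (15, 16)
8Q: (15, 16) + (15, 7): same x and y₁ ≡ -y₂, so the sum is O.
9Q: O + (15, 7) = (15, 7) (identity).
10Q: tangent at (15, 7): λ = (3·15² + 19)/(2·7) ≡ 4/14. 14⁻¹ ≡ 5 (mod 23), so λ ≡ 4·5 ≡ 20.
  x = λ² - 15 - 15 = 400 - 30 ≡ 2; y = λ·(15 - 2) - 7 ≡ 0. → (2, 0)
11Q: (2, 0) + (15, 7). λ = (7 - 0)/(15 - 2) ≡ 7/13 mod 23. 13⁻¹ ≡ 16 (mod 23), so λ ≡ 20.
  x = λ² - 2 - 15 = 400 - 17 ≡ 15; y = λ·(2 - 15) - 0 ≡ 16. → (15, 16)
12Q: (15, 16) + (15, 7): same x and y₁ ≡ -y₂, so the sum is O.

O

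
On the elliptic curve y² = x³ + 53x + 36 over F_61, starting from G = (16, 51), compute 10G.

(14, 17)

Double-and-add on 10 = (1010)₂. Start with G = (16, 51) for the leading 1-bit.
double: tangent at (16, 51): λ = (3·16² + 53)/(2·51) ≡ 28/41. 41⁻¹ ≡ 3 (mod 61), so λ ≡ 28·3 ≡ 23.
  x = λ² - 16 - 16 = 529 - 32 ≡ 9; y = λ·(16 - 9) - 51 ≡ 49. → (9, 49)
double: tangent at (9, 49): λ = (3·9² + 53)/(2·49) ≡ 52/37. 37⁻¹ ≡ 33 (mod 61), so λ ≡ 52·33 ≡ 8.
  x = λ² - 9 - 9 = 64 - 18 ≡ 46; y = λ·(9 - 46) - 49 ≡ 21. → (46, 21)
add G: (46, 21) + (16, 51). λ = (51 - 21)/(16 - 46) ≡ 30/31 mod 61. 31⁻¹ ≡ 2 (mod 61) since 31·2 = 62 ≡ 1, so λ ≡ 60.
  x = λ² - 46 - 16 = 3600 - 62 ≡ 0; y = λ·(46 - 0) - 21 ≡ 55. → (0, 55)
double: tangent at (0, 55): λ = (3·0² + 53)/(2·55) ≡ 53/49. 49⁻¹ ≡ 5 (mod 61) since 49·5 = 245 ≡ 1, so λ ≡ 53·5 ≡ 21.
  x = λ² - 0 - 0 = 441 - 0 ≡ 14; y = λ·(0 - 14) - 55 ≡ 17. → (14, 17)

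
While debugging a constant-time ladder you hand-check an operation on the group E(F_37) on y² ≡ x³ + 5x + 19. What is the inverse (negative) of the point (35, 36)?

-(35, 36) = (35, -36 mod 37) = (35, 1).

(35, 1)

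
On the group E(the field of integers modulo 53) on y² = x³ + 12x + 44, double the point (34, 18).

(25, 4)

tangent at (34, 18): λ = (3·34² + 12)/(2·18) ≡ 35/36. 36⁻¹ ≡ 28 (mod 53) since 36·28 = 1008 ≡ 1, so λ ≡ 35·28 ≡ 26.
  x = λ² - 34 - 34 = 676 - 68 ≡ 25; y = λ·(34 - 25) - 18 ≡ 4. → (25, 4)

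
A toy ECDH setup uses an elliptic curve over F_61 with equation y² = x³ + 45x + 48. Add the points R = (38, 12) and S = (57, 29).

(18, 38)

(38, 12) + (57, 29). λ = (29 - 12)/(57 - 38) ≡ 17/19 mod 61. 19⁻¹ ≡ 45 (mod 61), so λ ≡ 33.
  x = λ² - 38 - 57 = 1089 - 95 ≡ 18; y = λ·(38 - 18) - 12 ≡ 38. → (18, 38)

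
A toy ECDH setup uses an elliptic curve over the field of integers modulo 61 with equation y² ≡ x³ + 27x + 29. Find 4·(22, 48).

Write P = (22, 48).
Double-and-add on 4 = (100)₂. Start with P = (22, 48) for the leading 1-bit.
double: tangent at (22, 48): λ = (3·22² + 27)/(2·48) ≡ 15/35. 35⁻¹ ≡ 7 (mod 61), so λ ≡ 15·7 ≡ 44.
  x = λ² - 22 - 22 = 1936 - 44 ≡ 1; y = λ·(22 - 1) - 48 ≡ 22. → (1, 22)
double: tangent at (1, 22): λ = (3·1² + 27)/(2·22) ≡ 30/44. 44⁻¹ ≡ 43 (mod 61), so λ ≡ 30·43 ≡ 9.
  x = λ² - 1 - 1 = 81 - 2 ≡ 18; y = λ·(1 - 18) - 22 ≡ 8. → (18, 8)

(18, 8)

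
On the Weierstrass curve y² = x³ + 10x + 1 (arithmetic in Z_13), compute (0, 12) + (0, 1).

The two points share x = 0 and their y-coordinates satisfy 12 + 1 ≡ 0 (mod 13), so they are inverses. Their sum is O.

O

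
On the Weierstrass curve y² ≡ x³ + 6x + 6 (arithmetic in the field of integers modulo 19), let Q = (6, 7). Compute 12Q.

(11, 15)

Double-and-add on 12 = (1100)₂. Start with Q = (6, 7) for the leading 1-bit.
double: tangent at (6, 7): λ = (3·6² + 6)/(2·7) ≡ 0/14. 14⁻¹ ≡ 15 (mod 19), so λ ≡ 0·15 ≡ 0.
  x = λ² - 6 - 6 = 0 - 12 ≡ 7; y = λ·(6 - 7) - 7 ≡ 12. → (7, 12)
add Q: (7, 12) + (6, 7). λ = (7 - 12)/(6 - 7) ≡ 14/18 mod 19. 18⁻¹ ≡ 18 (mod 19) since 18·18 = 324 ≡ 1, so λ ≡ 5.
  x = λ² - 7 - 6 = 25 - 13 ≡ 12; y = λ·(7 - 12) - 12 ≡ 1. → (12, 1)
double: tangent at (12, 1): λ = (3·12² + 6)/(2·1) ≡ 1/2. 2⁻¹ ≡ 10 (mod 19), so λ ≡ 1·10 ≡ 10.
  x = λ² - 12 - 12 = 100 - 24 ≡ 0; y = λ·(12 - 0) - 1 ≡ 5. → (0, 5)
double: tangent at (0, 5): λ = (3·0² + 6)/(2·5) ≡ 6/10. 10⁻¹ ≡ 2 (mod 19) since 10·2 = 20 ≡ 1, so λ ≡ 6·2 ≡ 12.
  x = λ² - 0 - 0 = 144 - 0 ≡ 11; y = λ·(0 - 11) - 5 ≡ 15. → (11, 15)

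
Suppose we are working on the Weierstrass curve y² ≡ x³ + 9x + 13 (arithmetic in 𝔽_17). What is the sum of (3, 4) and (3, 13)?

O

The two points share x = 3 and their y-coordinates satisfy 4 + 13 ≡ 0 (mod 17), so they are inverses. Their sum is 𝒪.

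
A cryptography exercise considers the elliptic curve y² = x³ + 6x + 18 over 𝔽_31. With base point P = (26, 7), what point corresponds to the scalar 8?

(14, 26)

Repeated addition: build up to 8P.
2P: tangent at (26, 7): λ = (3·26² + 6)/(2·7) ≡ 19/14. 14⁻¹ ≡ 20 (mod 31) since 14·20 = 280 ≡ 1, so λ ≡ 19·20 ≡ 8.
  x = λ² - 26 - 26 = 64 - 52 ≡ 12; y = λ·(26 - 12) - 7 ≡ 12. → (12, 12)
3P: (12, 12) + (26, 7). λ = (7 - 12)/(26 - 12) ≡ 26/14 mod 31. 14⁻¹ ≡ 20 (mod 31), so λ ≡ 24.
  x = λ² - 12 - 26 = 576 - 38 ≡ 11; y = λ·(12 - 11) - 12 ≡ 12. → (11, 12)
4P: (11, 12) + (26, 7). λ = (7 - 12)/(26 - 11) ≡ 26/15 mod 31. 15⁻¹ ≡ 29 (mod 31), so λ ≡ 10.
  x = λ² - 11 - 26 = 100 - 37 ≡ 1; y = λ·(11 - 1) - 12 ≡ 26. → (1, 26)
5P: (1, 26) + (26, 7). λ = (7 - 26)/(26 - 1) ≡ 12/25 mod 31. 25⁻¹ ≡ 5 (mod 31), so λ ≡ 29.
  x = λ² - 1 - 26 = 841 - 27 ≡ 8; y = λ·(1 - 8) - 26 ≡ 19. → (8, 19)
6P: (8, 19) + (26, 7). λ = (7 - 19)/(26 - 8) ≡ 19/18 mod 31. 18⁻¹ ≡ 19 (mod 31), so λ ≡ 20.
  x = λ² - 8 - 26 = 400 - 34 ≡ 25; y = λ·(8 - 25) - 19 ≡ 13. → (25, 13)
7P: (25, 13) + (26, 7). λ = (7 - 13)/(26 - 25) ≡ 25/1 mod 31. 1⁻¹ ≡ 1 (mod 31), so λ ≡ 25.
  x = λ² - 25 - 26 = 625 - 51 ≡ 16; y = λ·(25 - 16) - 13 ≡ 26. → (16, 26)
8P: (16, 26) + (26, 7). λ = (7 - 26)/(26 - 16) ≡ 12/10 mod 31. 10⁻¹ ≡ 28 (mod 31) since 10·28 = 280 ≡ 1, so λ ≡ 26.
  x = λ² - 16 - 26 = 676 - 42 ≡ 14; y = λ·(16 - 14) - 26 ≡ 26. → (14, 26)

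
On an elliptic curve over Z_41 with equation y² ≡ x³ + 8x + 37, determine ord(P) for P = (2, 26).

2P: tangent at (2, 26): λ = (3·2² + 8)/(2·26) ≡ 20/11. 11⁻¹ ≡ 15 (mod 41), so λ ≡ 20·15 ≡ 13.
  x = λ² - 2 - 2 = 169 - 4 ≡ 1; y = λ·(2 - 1) - 26 ≡ 28. → (1, 28)
3P: (1, 28) + (2, 26). λ = (26 - 28)/(2 - 1) ≡ 39/1 mod 41. 1⁻¹ ≡ 1 (mod 41), so λ ≡ 39.
  x = λ² - 1 - 2 = 1521 - 3 ≡ 1; y = λ·(1 - 1) - 28 ≡ 13. → (1, 13)
4P: (1, 13) + (2, 26). λ = (26 - 13)/(2 - 1) ≡ 13/1 mod 41. 1⁻¹ ≡ 1 (mod 41) since 1·1 = 1 ≡ 1, so λ ≡ 13.
  x = λ² - 1 - 2 = 169 - 3 ≡ 2; y = λ·(1 - 2) - 13 ≡ 15. → (2, 15)
5P: (2, 15) + (2, 26): same x and y₁ ≡ -y₂, so the sum is ∞.
5P = ∞, so the order is 5.

5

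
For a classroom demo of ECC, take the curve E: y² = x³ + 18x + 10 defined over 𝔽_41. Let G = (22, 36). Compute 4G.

Repeated addition: build up to 4G.
2G: tangent at (22, 36): λ = (3·22² + 18)/(2·36) ≡ 35/31. 31⁻¹ ≡ 4 (mod 41), so λ ≡ 35·4 ≡ 17.
  x = λ² - 22 - 22 = 289 - 44 ≡ 40; y = λ·(22 - 40) - 36 ≡ 27. → (40, 27)
3G: (40, 27) + (22, 36). λ = (36 - 27)/(22 - 40) ≡ 9/23 mod 41. 23⁻¹ ≡ 25 (mod 41) since 23·25 = 575 ≡ 1, so λ ≡ 20.
  x = λ² - 40 - 22 = 400 - 62 ≡ 10; y = λ·(40 - 10) - 27 ≡ 40. → (10, 40)
4G: (10, 40) + (22, 36). λ = (36 - 40)/(22 - 10) ≡ 37/12 mod 41. 12⁻¹ ≡ 24 (mod 41), so λ ≡ 27.
  x = λ² - 10 - 22 = 729 - 32 ≡ 0; y = λ·(10 - 0) - 40 ≡ 25. → (0, 25)

(0, 25)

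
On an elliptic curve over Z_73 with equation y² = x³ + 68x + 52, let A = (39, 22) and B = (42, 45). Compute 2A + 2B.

First 2A:
Repeated addition: build up to 2A.
2A: tangent at (39, 22): λ = (3·39² + 68)/(2·22) ≡ 32/44. 44⁻¹ ≡ 5 (mod 73) since 44·5 = 220 ≡ 1, so λ ≡ 32·5 ≡ 14.
  x = λ² - 39 - 39 = 196 - 78 ≡ 45; y = λ·(39 - 45) - 22 ≡ 40. → (45, 40)
2A = (45, 40).
Next 2B:
Repeated addition: build up to 2B.
2B: tangent at (42, 45): λ = (3·42² + 68)/(2·45) ≡ 31/17. 17⁻¹ ≡ 43 (mod 73), so λ ≡ 31·43 ≡ 19.
  x = λ² - 42 - 42 = 361 - 84 ≡ 58; y = λ·(42 - 58) - 45 ≡ 16. → (58, 16)
2B = (58, 16).
Finally 2A + 2B:
(45, 40) + (58, 16). λ = (16 - 40)/(58 - 45) ≡ 49/13 mod 73. 13⁻¹ ≡ 45 (mod 73), so λ ≡ 15.
  x = λ² - 45 - 58 = 225 - 103 ≡ 49; y = λ·(45 - 49) - 40 ≡ 46. → (49, 46)

(49, 46)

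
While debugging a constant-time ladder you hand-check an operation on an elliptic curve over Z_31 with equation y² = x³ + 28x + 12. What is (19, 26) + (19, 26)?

tangent at (19, 26): λ = (3·19² + 28)/(2·26) ≡ 26/21. 21⁻¹ ≡ 3 (mod 31) since 21·3 = 63 ≡ 1, so λ ≡ 26·3 ≡ 16.
  x = λ² - 19 - 19 = 256 - 38 ≡ 1; y = λ·(19 - 1) - 26 ≡ 14. → (1, 14)

(1, 14)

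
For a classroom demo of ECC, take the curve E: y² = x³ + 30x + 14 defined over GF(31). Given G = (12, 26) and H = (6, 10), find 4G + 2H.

(12, 26)

First 4G:
Double-and-add on 4 = (100)₂. Start with G = (12, 26) for the leading 1-bit.
double: tangent at (12, 26): λ = (3·12² + 30)/(2·26) ≡ 28/21. 21⁻¹ ≡ 3 (mod 31), so λ ≡ 28·3 ≡ 22.
  x = λ² - 12 - 12 = 484 - 24 ≡ 26; y = λ·(12 - 26) - 26 ≡ 7. → (26, 7)
double: tangent at (26, 7): λ = (3·26² + 30)/(2·7) ≡ 12/14. 14⁻¹ ≡ 20 (mod 31), so λ ≡ 12·20 ≡ 23.
  x = λ² - 26 - 26 = 529 - 52 ≡ 12; y = λ·(26 - 12) - 7 ≡ 5. → (12, 5)
4G = (12, 5).
Next 2H:
Repeated addition: build up to 2H.
2H: tangent at (6, 10): λ = (3·6² + 30)/(2·10) ≡ 14/20. 20⁻¹ ≡ 14 (mod 31) since 20·14 = 280 ≡ 1, so λ ≡ 14·14 ≡ 10.
  x = λ² - 6 - 6 = 100 - 12 ≡ 26; y = λ·(6 - 26) - 10 ≡ 7. → (26, 7)
2H = (26, 7).
Finally 4G + 2H:
(12, 5) + (26, 7). λ = (7 - 5)/(26 - 12) ≡ 2/14 mod 31. 14⁻¹ ≡ 20 (mod 31), so λ ≡ 9.
  x = λ² - 12 - 26 = 81 - 38 ≡ 12; y = λ·(12 - 12) - 5 ≡ 26. → (12, 26)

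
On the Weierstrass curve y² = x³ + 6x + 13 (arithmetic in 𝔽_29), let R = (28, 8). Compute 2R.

tangent at (28, 8): λ = (3·28² + 6)/(2·8) ≡ 9/16. 16⁻¹ ≡ 20 (mod 29), so λ ≡ 9·20 ≡ 6.
  x = λ² - 28 - 28 = 36 - 56 ≡ 9; y = λ·(28 - 9) - 8 ≡ 19. → (9, 19)

(9, 19)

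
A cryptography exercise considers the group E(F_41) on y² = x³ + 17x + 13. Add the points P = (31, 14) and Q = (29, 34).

(40, 35)

(31, 14) + (29, 34). λ = (34 - 14)/(29 - 31) ≡ 20/39 mod 41. 39⁻¹ ≡ 20 (mod 41) since 39·20 = 780 ≡ 1, so λ ≡ 31.
  x = λ² - 31 - 29 = 961 - 60 ≡ 40; y = λ·(31 - 40) - 14 ≡ 35. → (40, 35)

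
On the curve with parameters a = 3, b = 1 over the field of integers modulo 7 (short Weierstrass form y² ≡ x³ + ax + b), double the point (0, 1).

tangent at (0, 1): λ = (3·0² + 3)/(2·1) ≡ 3/2. 2⁻¹ ≡ 4 (mod 7) since 2·4 = 8 ≡ 1, so λ ≡ 3·4 ≡ 5.
  x = λ² - 0 - 0 = 25 - 0 ≡ 4; y = λ·(0 - 4) - 1 ≡ 0. → (4, 0)

(4, 0)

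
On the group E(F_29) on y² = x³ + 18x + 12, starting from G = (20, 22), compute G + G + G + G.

(28, 15)

Double-and-add on 4 = (100)₂. Start with G = (20, 22) for the leading 1-bit.
double: tangent at (20, 22): λ = (3·20² + 18)/(2·22) ≡ 0/15. 15⁻¹ ≡ 2 (mod 29) since 15·2 = 30 ≡ 1, so λ ≡ 0·2 ≡ 0.
  x = λ² - 20 - 20 = 0 - 40 ≡ 18; y = λ·(20 - 18) - 22 ≡ 7. → (18, 7)
double: tangent at (18, 7): λ = (3·18² + 18)/(2·7) ≡ 4/14. 14⁻¹ ≡ 27 (mod 29), so λ ≡ 4·27 ≡ 21.
  x = λ² - 18 - 18 = 441 - 36 ≡ 28; y = λ·(18 - 28) - 7 ≡ 15. → (28, 15)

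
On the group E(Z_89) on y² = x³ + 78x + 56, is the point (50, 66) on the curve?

y² = 66² ≡ 84; x³ + 78x + 56 = 128956 ≡ 84 (mod 89). 84 = 84.

yes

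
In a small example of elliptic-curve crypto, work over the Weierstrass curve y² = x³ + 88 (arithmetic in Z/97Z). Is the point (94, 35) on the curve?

y² = 35² ≡ 61; x³ + 0x + 88 = 830672 ≡ 61 (mod 97). 61 = 61.

yes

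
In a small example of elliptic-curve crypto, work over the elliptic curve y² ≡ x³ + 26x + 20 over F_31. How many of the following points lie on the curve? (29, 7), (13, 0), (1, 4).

(29, 7): 7² ≡ 18, rhs ≡ 22 → off.
(13, 0): 0² ≡ 0, rhs ≡ 13 → off.
(1, 4): 4² ≡ 16, rhs ≡ 16 → on.

1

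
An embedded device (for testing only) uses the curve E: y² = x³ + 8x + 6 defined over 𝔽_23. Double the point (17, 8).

(20, 22)

tangent at (17, 8): λ = (3·17² + 8)/(2·8) ≡ 1/16. 16⁻¹ ≡ 13 (mod 23) since 16·13 = 208 ≡ 1, so λ ≡ 1·13 ≡ 13.
  x = λ² - 17 - 17 = 169 - 34 ≡ 20; y = λ·(17 - 20) - 8 ≡ 22. → (20, 22)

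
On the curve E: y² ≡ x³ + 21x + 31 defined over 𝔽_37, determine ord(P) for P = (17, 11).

2P: tangent at (17, 11): λ = (3·17² + 21)/(2·11) ≡ 0/22. 22⁻¹ ≡ 32 (mod 37), so λ ≡ 0·32 ≡ 0.
  x = λ² - 17 - 17 = 0 - 34 ≡ 3; y = λ·(17 - 3) - 11 ≡ 26. → (3, 26)
3P: (3, 26) + (17, 11). λ = (11 - 26)/(17 - 3) ≡ 22/14 mod 37. 14⁻¹ ≡ 8 (mod 37) since 14·8 = 112 ≡ 1, so λ ≡ 28.
  x = λ² - 3 - 17 = 784 - 20 ≡ 24; y = λ·(3 - 24) - 26 ≡ 15. → (24, 15)
4P: (24, 15) + (17, 11). λ = (11 - 15)/(17 - 24) ≡ 33/30 mod 37. 30⁻¹ ≡ 21 (mod 37), so λ ≡ 27.
  x = λ² - 24 - 17 = 729 - 41 ≡ 22; y = λ·(24 - 22) - 15 ≡ 2. → (22, 2)
5P: (22, 2) + (17, 11). λ = (11 - 2)/(17 - 22) ≡ 9/32 mod 37. 32⁻¹ ≡ 22 (mod 37) since 32·22 = 704 ≡ 1, so λ ≡ 13.
  x = λ² - 22 - 17 = 169 - 39 ≡ 19; y = λ·(22 - 19) - 2 ≡ 0. → (19, 0)
6P: (19, 0) + (17, 11). λ = (11 - 0)/(17 - 19) ≡ 11/35 mod 37. 35⁻¹ ≡ 18 (mod 37), so λ ≡ 13.
  x = λ² - 19 - 17 = 169 - 36 ≡ 22; y = λ·(19 - 22) - 0 ≡ 35. → (22, 35)
7P: (22, 35) + (17, 11). λ = (11 - 35)/(17 - 22) ≡ 13/32 mod 37. 32⁻¹ ≡ 22 (mod 37), so λ ≡ 27.
  x = λ² - 22 - 17 = 729 - 39 ≡ 24; y = λ·(22 - 24) - 35 ≡ 22. → (24, 22)
8P: (24, 22) + (17, 11). λ = (11 - 22)/(17 - 24) ≡ 26/30 mod 37. 30⁻¹ ≡ 21 (mod 37), so λ ≡ 28.
  x = λ² - 24 - 17 = 784 - 41 ≡ 3; y = λ·(24 - 3) - 22 ≡ 11. → (3, 11)
9P: (3, 11) + (17, 11). λ = (11 - 11)/(17 - 3) ≡ 0/14 mod 37. 14⁻¹ ≡ 8 (mod 37), so λ ≡ 0.
  x = λ² - 3 - 17 = 0 - 20 ≡ 17; y = λ·(3 - 17) - 11 ≡ 26. → (17, 26)
10P: (17, 26) + (17, 11): same x and y₁ ≡ -y₂, so the sum is ∞.
10P = ∞, so the order is 10.

10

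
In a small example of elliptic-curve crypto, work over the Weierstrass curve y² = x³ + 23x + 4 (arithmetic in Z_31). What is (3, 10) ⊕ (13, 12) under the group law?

(20, 30)

(3, 10) + (13, 12). λ = (12 - 10)/(13 - 3) ≡ 2/10 mod 31. 10⁻¹ ≡ 28 (mod 31), so λ ≡ 25.
  x = λ² - 3 - 13 = 625 - 16 ≡ 20; y = λ·(3 - 20) - 10 ≡ 30. → (20, 30)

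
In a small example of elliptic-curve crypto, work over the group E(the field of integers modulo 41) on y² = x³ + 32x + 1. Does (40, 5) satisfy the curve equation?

y² = 5² ≡ 25; x³ + 32x + 1 = 65281 ≡ 9 (mod 41). 25 ≠ 9.

no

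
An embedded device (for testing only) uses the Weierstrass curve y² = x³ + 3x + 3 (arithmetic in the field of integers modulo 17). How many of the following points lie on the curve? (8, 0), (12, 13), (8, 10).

(8, 0): 0² ≡ 0, rhs ≡ 12 → off.
(12, 13): 13² ≡ 16, rhs ≡ 16 → on.
(8, 10): 10² ≡ 15, rhs ≡ 12 → off.

1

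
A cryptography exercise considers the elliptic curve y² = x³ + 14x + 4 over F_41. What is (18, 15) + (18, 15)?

tangent at (18, 15): λ = (3·18² + 14)/(2·15) ≡ 2/30. 30⁻¹ ≡ 26 (mod 41) since 30·26 = 780 ≡ 1, so λ ≡ 2·26 ≡ 11.
  x = λ² - 18 - 18 = 121 - 36 ≡ 3; y = λ·(18 - 3) - 15 ≡ 27. → (3, 27)

(3, 27)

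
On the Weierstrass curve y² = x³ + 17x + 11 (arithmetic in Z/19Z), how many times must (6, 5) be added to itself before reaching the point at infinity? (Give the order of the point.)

2P: tangent at (6, 5): λ = (3·6² + 17)/(2·5) ≡ 11/10. 10⁻¹ ≡ 2 (mod 19), so λ ≡ 11·2 ≡ 3.
  x = λ² - 6 - 6 = 9 - 12 ≡ 16; y = λ·(6 - 16) - 5 ≡ 3. → (16, 3)
3P: (16, 3) + (6, 5). λ = (5 - 3)/(6 - 16) ≡ 2/9 mod 19. 9⁻¹ ≡ 17 (mod 19), so λ ≡ 15.
  x = λ² - 16 - 6 = 225 - 22 ≡ 13; y = λ·(16 - 13) - 3 ≡ 4. → (13, 4)
4P: (13, 4) + (6, 5). λ = (5 - 4)/(6 - 13) ≡ 1/12 mod 19. 12⁻¹ ≡ 8 (mod 19), so λ ≡ 8.
  x = λ² - 13 - 6 = 64 - 19 ≡ 7; y = λ·(13 - 7) - 4 ≡ 6. → (7, 6)
5P: (7, 6) + (6, 5). λ = (5 - 6)/(6 - 7) ≡ 18/18 mod 19. 18⁻¹ ≡ 18 (mod 19), so λ ≡ 1.
  x = λ² - 7 - 6 = 1 - 13 ≡ 7; y = λ·(7 - 7) - 6 ≡ 13. → (7, 13)
6P: (7, 13) + (6, 5). λ = (5 - 13)/(6 - 7) ≡ 11/18 mod 19. 18⁻¹ ≡ 18 (mod 19), so λ ≡ 8.
  x = λ² - 7 - 6 = 64 - 13 ≡ 13; y = λ·(7 - 13) - 13 ≡ 15. → (13, 15)
7P: (13, 15) + (6, 5). λ = (5 - 15)/(6 - 13) ≡ 9/12 mod 19. 12⁻¹ ≡ 8 (mod 19), so λ ≡ 15.
  x = λ² - 13 - 6 = 225 - 19 ≡ 16; y = λ·(13 - 16) - 15 ≡ 16. → (16, 16)
8P: (16, 16) + (6, 5). λ = (5 - 16)/(6 - 16) ≡ 8/9 mod 19. 9⁻¹ ≡ 17 (mod 19), so λ ≡ 3.
  x = λ² - 16 - 6 = 9 - 22 ≡ 6; y = λ·(16 - 6) - 16 ≡ 14. → (6, 14)
9P: (6, 14) + (6, 5): same x and y₁ ≡ -y₂, so the sum is the point at infinity.
9P = the point at infinity, so the order is 9.

9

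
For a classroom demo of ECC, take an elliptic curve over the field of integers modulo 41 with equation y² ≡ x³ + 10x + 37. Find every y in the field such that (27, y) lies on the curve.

8, 33

x³ + 10x + 37 = 19990 ≡ 23 (mod 41).
Square roots of 23 mod 41: 8 and 33 (since 8² = 64 ≡ 23).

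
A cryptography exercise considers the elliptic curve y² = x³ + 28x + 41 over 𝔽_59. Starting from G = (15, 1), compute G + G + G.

(6, 37)

Repeated addition: build up to 3G.
2G: tangent at (15, 1): λ = (3·15² + 28)/(2·1) ≡ 54/2. 2⁻¹ ≡ 30 (mod 59) since 2·30 = 60 ≡ 1, so λ ≡ 54·30 ≡ 27.
  x = λ² - 15 - 15 = 729 - 30 ≡ 50; y = λ·(15 - 50) - 1 ≡ 57. → (50, 57)
3G: (50, 57) + (15, 1). λ = (1 - 57)/(15 - 50) ≡ 3/24 mod 59. 24⁻¹ ≡ 32 (mod 59), so λ ≡ 37.
  x = λ² - 50 - 15 = 1369 - 65 ≡ 6; y = λ·(50 - 6) - 57 ≡ 37. → (6, 37)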